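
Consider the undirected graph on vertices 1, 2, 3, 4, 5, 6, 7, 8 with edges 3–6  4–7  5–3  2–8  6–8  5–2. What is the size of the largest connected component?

1 is isolated — a component by itself.
Starting from 4 we can reach 4, 7. That is one component of size 2.
Starting from 2 we can reach 2, 3, 5, 6, 8. That is one component of size 5.
The largest has 5 vertices.

5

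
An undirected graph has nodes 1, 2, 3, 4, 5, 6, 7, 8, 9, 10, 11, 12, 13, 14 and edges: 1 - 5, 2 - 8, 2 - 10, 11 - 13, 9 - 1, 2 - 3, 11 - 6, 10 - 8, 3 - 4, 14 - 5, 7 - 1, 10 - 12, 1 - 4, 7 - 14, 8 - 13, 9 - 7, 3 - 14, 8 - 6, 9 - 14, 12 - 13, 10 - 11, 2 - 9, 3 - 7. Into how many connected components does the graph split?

Starting from 1 we can reach 1, 2, 3, 4, 5, 6, 7, 8, 9, 10, 11, 12, 13, 14. That is one component of size 14.
Total: 1 component.

1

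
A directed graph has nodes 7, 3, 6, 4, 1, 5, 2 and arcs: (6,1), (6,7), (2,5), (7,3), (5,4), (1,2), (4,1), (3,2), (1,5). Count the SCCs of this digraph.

{1, 2, 4, 5} are all mutually reachable — one SCC of size 4.
{3} is an SCC by itself.
{7} is an SCC by itself.
{6} is an SCC by itself.
That gives 4 strongly connected components.

4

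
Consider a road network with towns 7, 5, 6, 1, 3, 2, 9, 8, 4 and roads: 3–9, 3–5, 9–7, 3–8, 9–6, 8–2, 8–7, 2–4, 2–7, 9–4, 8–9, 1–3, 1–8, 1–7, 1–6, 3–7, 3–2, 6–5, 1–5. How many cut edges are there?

0

The edges on the cycle 1-3-5-1 are not bridges since each lies on that cycle.
Every edge lies on some cycle, so there are no bridges.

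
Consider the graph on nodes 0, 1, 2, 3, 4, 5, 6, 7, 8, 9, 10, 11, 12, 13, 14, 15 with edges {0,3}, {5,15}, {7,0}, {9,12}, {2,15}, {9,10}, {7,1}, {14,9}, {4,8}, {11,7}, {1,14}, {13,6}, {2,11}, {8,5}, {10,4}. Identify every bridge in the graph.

The edges on the cycle 2-11-7-1-14-9-10-4-8-5-15-2 are not bridges since each lies on that cycle.
But removing 13-6 disconnects 13 from 6; removing 0-3 disconnects 0 from 3; removing 12-9 disconnects 12 from 9; removing 7-0 disconnects 7 from 0 — these are bridges.

0-3, 0-7, 12-9, 13-6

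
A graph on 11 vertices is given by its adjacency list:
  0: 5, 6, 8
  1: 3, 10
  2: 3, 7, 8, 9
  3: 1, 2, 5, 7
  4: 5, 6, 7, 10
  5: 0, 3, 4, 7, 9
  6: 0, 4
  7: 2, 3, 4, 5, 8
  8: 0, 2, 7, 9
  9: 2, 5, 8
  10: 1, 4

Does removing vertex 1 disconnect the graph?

No

Deleting 1 leaves 1 component (was 1) (its neighbors 3, 10 remain connected to each other), so 1 is not a cut vertex.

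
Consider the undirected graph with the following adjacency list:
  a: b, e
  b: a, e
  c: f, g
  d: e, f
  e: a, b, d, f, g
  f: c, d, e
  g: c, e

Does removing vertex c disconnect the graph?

No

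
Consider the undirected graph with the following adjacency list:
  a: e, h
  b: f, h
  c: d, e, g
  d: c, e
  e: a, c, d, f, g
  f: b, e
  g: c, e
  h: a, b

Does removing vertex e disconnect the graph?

Yes

Deleting e raises the number of components from 1 to 2, so e is a cut vertex.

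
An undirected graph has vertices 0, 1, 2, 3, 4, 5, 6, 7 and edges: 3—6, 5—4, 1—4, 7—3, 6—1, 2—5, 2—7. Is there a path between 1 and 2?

From 1 we can reach 1, 2, 3, 4, 5, 6, 7, which includes 2.

Yes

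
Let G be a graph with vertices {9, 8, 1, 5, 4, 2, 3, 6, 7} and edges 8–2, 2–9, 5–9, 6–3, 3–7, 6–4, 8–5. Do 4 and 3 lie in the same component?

Yes

From 4 we can reach 3, 4, 6, 7, which includes 3.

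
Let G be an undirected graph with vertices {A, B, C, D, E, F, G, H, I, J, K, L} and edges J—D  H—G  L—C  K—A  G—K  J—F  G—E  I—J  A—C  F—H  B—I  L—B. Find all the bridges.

The edges on the cycle L-B-I-J-F-H-G-K-A-C-L are not bridges since each lies on that cycle.
But removing D—J disconnects D from J; removing E—G disconnects E from G — these are bridges.

D-J, E-G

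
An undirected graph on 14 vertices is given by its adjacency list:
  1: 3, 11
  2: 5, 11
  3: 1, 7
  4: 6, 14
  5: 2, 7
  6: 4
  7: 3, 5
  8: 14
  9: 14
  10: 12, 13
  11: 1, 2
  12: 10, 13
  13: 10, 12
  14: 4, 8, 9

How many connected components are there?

3

Starting from 10 we can reach 10, 12, 13. That is one component of size 3.
Starting from 4 we can reach 4, 6, 8, 9, 14. That is one component of size 5.
Starting from 1 we can reach 1, 2, 3, 5, 7, 11. That is one component of size 6.
Total: 3 components.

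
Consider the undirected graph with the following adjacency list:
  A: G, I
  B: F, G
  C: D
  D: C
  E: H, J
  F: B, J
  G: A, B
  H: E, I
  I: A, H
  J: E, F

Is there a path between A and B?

From A we can reach A, B, E, F, G, H, I, J, which includes B.

Yes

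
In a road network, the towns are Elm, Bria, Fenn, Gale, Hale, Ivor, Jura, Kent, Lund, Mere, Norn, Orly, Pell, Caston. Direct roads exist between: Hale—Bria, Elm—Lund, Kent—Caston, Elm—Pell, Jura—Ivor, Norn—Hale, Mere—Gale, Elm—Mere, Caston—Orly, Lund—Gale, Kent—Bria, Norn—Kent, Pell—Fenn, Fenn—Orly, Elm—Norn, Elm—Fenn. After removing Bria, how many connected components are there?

2

With Bria gone, the remaining components are: {Ivor, Jura}; {Elm, Fenn, Gale, Hale, Kent, Lund, Mere, Norn, Orly, Pell, Caston}.
That is 2 components.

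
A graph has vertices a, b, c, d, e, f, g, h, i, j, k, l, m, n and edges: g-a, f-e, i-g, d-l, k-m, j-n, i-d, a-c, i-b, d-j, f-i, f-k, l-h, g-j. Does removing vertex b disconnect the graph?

No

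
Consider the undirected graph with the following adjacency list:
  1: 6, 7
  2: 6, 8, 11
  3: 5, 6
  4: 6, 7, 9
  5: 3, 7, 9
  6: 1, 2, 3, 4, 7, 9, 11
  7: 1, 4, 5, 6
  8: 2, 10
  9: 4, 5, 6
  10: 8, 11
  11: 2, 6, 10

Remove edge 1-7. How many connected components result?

1

1 and 7 are still connected via 1-6-7, so the component count stays at 1.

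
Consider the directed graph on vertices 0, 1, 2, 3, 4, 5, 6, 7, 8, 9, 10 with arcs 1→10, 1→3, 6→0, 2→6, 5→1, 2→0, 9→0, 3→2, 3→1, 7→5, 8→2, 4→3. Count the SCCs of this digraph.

{1, 3} are all mutually reachable — one SCC of size 2.
{7} is an SCC by itself.
{10} is an SCC by itself.
{2} is an SCC by itself.
{5} is an SCC by itself.
(and 5 more singleton SCCs)
That gives 10 strongly connected components.

10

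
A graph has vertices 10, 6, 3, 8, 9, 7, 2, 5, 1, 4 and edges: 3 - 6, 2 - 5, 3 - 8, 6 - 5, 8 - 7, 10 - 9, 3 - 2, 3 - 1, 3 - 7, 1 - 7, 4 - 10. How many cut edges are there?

2

The edges on the cycle 3-2-5-6-3 are not bridges since each lies on that cycle.
But removing 10 - 9 disconnects 10 from 9; removing 10 - 4 disconnects 10 from 4 — these are bridges.
That makes 2 bridges.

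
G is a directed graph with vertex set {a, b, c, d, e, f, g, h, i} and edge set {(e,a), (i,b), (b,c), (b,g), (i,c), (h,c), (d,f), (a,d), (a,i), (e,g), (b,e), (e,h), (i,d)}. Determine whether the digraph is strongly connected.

No

There is no directed path from f to i, so the graph is not strongly connected.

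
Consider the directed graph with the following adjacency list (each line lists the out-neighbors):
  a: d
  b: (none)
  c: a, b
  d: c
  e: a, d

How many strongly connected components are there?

3

{a, c, d} are all mutually reachable — one SCC of size 3.
{e} is an SCC by itself.
{b} is an SCC by itself.
That gives 3 strongly connected components.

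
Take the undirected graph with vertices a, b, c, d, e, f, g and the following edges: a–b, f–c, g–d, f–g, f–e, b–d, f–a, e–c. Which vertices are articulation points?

f

Removing f increases the component count from 1 to 2, so f is a cut vertex.
By contrast removing d leaves 1 component; it is not a cut vertex. No other vertex is a cut vertex either.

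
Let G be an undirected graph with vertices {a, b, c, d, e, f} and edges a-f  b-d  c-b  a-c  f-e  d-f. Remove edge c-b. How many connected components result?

1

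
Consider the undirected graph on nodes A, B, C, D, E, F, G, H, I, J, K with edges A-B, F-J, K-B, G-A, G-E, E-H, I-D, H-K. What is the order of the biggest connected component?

C is isolated — a component by itself.
Starting from F we can reach F, J. That is one component of size 2.
Starting from D we can reach D, I. That is one component of size 2.
Starting from A we can reach A, B, E, G, H, K. That is one component of size 6.
The largest has 6 vertices.

6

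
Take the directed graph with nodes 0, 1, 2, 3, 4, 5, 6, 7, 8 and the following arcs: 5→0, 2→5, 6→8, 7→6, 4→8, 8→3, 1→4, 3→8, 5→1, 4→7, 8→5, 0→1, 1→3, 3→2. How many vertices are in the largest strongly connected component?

9

{0, 1, 2, 3, 4, 5, 6, 7, 8} are all mutually reachable — one SCC of size 9.
The largest has 9 vertices.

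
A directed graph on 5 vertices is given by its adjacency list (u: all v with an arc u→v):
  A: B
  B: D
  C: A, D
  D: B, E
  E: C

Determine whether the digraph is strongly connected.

Yes

From E we can reach every vertex (A, B, C, D, E), and every vertex can reach E (A, B, C, D, E). So the whole graph is one strongly connected component.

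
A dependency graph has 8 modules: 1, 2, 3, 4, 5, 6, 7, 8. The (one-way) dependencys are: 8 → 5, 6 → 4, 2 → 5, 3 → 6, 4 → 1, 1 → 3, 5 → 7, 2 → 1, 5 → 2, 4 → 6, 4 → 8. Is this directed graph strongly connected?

There is no directed path from 7 to 3, so the graph is not strongly connected.

No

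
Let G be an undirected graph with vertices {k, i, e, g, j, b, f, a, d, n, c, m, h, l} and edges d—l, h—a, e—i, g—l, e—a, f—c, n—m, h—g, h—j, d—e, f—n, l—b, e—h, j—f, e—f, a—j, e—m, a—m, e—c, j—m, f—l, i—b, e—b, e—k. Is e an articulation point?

Deleting e raises the number of components from 1 to 2, so e is a cut vertex.

Yes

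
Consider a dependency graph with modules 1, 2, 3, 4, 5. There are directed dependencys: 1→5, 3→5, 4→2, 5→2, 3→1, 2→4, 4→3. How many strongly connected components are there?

{1, 2, 3, 4, 5} are all mutually reachable — one SCC of size 5.
That gives 1 strongly connected component.

1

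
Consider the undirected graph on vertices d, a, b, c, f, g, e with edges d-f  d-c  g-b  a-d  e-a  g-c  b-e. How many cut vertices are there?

Removing d increases the component count from 1 to 2, so d is a cut vertex.
By contrast removing f leaves 1 component; it is not a cut vertex. No other vertex is a cut vertex either.

1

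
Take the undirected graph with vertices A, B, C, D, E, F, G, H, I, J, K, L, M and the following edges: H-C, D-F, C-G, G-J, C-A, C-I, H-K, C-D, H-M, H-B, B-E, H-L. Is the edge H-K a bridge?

Yes

Removing H-K leaves no path between H and K: the component count goes from 1 to 2. So it is a bridge.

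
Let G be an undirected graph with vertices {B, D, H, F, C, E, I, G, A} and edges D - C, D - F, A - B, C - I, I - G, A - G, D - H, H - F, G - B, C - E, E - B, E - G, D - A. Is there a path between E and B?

Yes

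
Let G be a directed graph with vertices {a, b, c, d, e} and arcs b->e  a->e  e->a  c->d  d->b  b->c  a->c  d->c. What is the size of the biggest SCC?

5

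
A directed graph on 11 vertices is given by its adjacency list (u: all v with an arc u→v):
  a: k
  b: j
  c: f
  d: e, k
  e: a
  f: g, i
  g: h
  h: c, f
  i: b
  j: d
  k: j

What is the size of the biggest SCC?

{a, d, e, j, k} are all mutually reachable — one SCC of size 5.
{c, f, g, h} are all mutually reachable — one SCC of size 4.
{b} is an SCC by itself.
{i} is an SCC by itself.
The largest has 5 vertices.

5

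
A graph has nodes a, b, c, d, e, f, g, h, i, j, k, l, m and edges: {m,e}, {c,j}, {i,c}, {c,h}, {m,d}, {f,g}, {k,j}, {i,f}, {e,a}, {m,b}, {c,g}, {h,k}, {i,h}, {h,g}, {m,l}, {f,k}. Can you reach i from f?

Yes

From f we can reach c, f, g, h, i, j, k, which includes i.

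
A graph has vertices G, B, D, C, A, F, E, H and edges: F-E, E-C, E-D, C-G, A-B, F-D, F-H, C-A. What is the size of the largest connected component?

Starting from A we can reach A, B, C, D, E, F, G, H. That is one component of size 8.
The largest has 8 vertices.

8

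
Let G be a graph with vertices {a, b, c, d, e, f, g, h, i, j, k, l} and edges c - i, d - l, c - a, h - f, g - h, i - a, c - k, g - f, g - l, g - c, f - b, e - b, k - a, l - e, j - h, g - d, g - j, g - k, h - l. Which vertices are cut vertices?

g

Removing g increases the component count from 1 to 2, so g is a cut vertex.
By contrast removing j leaves 1 component; it is not a cut vertex. No other vertex is a cut vertex either.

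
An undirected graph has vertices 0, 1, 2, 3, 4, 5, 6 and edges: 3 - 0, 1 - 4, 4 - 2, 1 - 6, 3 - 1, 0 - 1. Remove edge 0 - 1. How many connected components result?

0 and 1 are still connected via 0-3-1, so the component count stays at 2.

2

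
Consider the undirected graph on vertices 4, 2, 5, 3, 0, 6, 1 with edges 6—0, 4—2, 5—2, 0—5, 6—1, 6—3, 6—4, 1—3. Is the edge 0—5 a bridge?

No

After removing 0—5, the path 0-6-4-2-5 still connects them, so the edge is not a bridge.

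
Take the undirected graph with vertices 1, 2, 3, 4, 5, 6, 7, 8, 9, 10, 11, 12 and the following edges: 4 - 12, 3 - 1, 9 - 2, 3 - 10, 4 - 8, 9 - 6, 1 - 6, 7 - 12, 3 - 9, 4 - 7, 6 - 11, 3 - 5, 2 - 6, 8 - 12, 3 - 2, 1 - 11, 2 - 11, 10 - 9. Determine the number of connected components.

Starting from 4 we can reach 4, 7, 8, 12. That is one component of size 4.
Starting from 1 we can reach 1, 2, 3, 5, 6, 9, 10, 11. That is one component of size 8.
Total: 2 components.

2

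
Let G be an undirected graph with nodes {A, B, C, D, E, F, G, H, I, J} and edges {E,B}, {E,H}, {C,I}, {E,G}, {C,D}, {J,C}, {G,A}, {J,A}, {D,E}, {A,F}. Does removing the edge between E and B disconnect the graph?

Removing E—B leaves no path between E and B: the component count goes from 1 to 2. So it is a bridge.

Yes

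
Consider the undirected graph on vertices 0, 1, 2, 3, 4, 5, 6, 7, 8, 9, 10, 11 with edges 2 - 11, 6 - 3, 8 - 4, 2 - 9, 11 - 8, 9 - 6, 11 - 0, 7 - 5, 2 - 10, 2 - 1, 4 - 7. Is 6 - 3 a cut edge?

Yes

Removing 6 - 3 leaves no path between 6 and 3: the component count goes from 1 to 2. So it is a bridge.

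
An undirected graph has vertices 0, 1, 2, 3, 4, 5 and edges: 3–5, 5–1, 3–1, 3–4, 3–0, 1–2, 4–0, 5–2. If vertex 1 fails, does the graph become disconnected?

No

Deleting 1 leaves 1 component (was 1) (its neighbors 2, 3, 5 remain connected to each other), so 1 is not a cut vertex.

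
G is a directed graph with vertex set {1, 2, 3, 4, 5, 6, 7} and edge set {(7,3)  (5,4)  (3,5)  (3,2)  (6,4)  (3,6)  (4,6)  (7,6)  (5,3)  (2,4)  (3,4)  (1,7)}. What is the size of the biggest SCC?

{4, 6} are all mutually reachable — one SCC of size 2.
{3, 5} are all mutually reachable — one SCC of size 2.
{1} is an SCC by itself.
{2} is an SCC by itself.
{7} is an SCC by itself.
The largest has 2 vertices.

2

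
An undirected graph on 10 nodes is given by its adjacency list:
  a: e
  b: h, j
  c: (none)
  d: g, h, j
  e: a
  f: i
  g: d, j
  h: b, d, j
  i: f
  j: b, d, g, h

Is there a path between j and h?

Yes

From j we can reach b, d, g, h, j, which includes h.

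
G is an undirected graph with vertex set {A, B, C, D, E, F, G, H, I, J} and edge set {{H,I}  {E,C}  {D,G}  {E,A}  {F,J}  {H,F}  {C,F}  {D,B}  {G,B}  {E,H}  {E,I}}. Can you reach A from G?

The component containing G is {B, D, G}, and A is not in it.

No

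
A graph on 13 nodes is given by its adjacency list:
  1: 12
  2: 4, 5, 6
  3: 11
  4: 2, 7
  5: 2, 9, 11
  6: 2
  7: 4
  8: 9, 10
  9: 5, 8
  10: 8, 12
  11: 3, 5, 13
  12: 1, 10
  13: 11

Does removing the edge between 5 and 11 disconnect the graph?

Yes

Removing 5-11 leaves no path between 5 and 11: the component count goes from 1 to 2. So it is a bridge.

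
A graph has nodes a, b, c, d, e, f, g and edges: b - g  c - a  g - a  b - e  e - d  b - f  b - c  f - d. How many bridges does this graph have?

0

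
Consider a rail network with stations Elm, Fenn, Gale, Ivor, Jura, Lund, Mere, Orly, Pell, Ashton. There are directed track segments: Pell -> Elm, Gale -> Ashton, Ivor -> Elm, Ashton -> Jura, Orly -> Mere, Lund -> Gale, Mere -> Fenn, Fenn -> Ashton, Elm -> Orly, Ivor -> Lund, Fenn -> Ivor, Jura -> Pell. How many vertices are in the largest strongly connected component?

10

{Elm, Fenn, Gale, Ivor, Jura, Lund, Mere, Orly, Pell, Ashton} are all mutually reachable — one SCC of size 10.
The largest has 10 vertices.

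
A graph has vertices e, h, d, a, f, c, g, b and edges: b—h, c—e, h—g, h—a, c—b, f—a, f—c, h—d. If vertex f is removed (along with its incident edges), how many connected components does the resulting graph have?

1

With f gone, the remaining components are: {a, b, c, d, e, g, h}.
That is 1 component.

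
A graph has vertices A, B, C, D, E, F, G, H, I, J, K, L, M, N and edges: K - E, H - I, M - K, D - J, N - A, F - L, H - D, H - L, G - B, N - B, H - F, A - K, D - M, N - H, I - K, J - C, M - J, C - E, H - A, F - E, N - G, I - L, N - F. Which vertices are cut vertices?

Removing N increases the component count from 1 to 2, so N is a cut vertex.
By contrast removing L leaves 1 component; it is not a cut vertex. No other vertex is a cut vertex either.

N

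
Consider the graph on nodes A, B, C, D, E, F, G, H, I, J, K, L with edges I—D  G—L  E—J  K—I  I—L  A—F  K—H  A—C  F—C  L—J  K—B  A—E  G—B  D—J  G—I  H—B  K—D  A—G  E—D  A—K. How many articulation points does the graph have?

1

Removing A increases the component count from 1 to 2, so A is a cut vertex.
By contrast removing B leaves 1 component; it is not a cut vertex. No other vertex is a cut vertex either.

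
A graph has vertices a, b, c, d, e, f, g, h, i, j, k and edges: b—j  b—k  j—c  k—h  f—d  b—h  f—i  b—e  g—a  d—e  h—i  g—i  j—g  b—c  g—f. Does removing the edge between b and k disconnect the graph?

After removing b—k, the path b-h-k still connects them, so the edge is not a bridge.

No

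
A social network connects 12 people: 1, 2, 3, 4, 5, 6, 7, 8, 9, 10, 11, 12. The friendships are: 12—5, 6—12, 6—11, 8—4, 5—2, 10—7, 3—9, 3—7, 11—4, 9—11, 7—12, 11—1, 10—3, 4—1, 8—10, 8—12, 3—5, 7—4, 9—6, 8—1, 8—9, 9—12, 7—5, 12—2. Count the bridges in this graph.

0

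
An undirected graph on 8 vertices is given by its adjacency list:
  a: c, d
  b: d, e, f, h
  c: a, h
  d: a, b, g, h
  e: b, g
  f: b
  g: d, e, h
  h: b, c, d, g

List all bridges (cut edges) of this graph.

The edges on the cycle h-b-d-a-c-h are not bridges since each lies on that cycle.
But removing f-b disconnects f from b — this is a bridge.

b-f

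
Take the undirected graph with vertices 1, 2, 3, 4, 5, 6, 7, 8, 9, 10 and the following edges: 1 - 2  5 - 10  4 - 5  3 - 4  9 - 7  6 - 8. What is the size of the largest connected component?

4

Starting from 7 we can reach 7, 9. That is one component of size 2.
Starting from 1 we can reach 1, 2. That is one component of size 2.
Starting from 6 we can reach 6, 8. That is one component of size 2.
Starting from 3 we can reach 3, 4, 5, 10. That is one component of size 4.
The largest has 4 vertices.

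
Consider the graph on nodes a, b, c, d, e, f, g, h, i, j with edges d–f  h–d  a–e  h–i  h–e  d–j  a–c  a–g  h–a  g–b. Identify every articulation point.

Removing a increases the component count from 1 to 3, so a is a cut vertex.
Removing d increases the component count from 1 to 3, so d is a cut vertex.
Removing g increases the component count from 1 to 2, so g is a cut vertex.
Likewise h is a cut vertex.
By contrast removing e leaves 1 component; it is not a cut vertex. No other vertex is a cut vertex either.

a, d, g, h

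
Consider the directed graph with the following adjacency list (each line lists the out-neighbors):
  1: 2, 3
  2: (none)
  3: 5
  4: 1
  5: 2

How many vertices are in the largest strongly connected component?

1

{2} is an SCC by itself.
{3} is an SCC by itself.
{5} is an SCC by itself.
{1} is an SCC by itself.
{4} is an SCC by itself.
The largest has 1 vertex.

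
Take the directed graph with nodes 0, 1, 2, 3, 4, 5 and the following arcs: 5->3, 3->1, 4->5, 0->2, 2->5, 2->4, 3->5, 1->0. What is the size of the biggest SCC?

6

{0, 1, 2, 3, 4, 5} are all mutually reachable — one SCC of size 6.
The largest has 6 vertices.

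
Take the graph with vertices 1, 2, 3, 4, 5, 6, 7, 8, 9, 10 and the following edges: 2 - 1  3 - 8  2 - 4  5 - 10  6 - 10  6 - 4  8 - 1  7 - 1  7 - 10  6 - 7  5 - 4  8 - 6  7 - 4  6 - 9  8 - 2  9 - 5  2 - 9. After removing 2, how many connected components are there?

1

With 2 gone, the remaining components are: {1, 3, 4, 5, 6, 7, 8, 9, 10}.
That is 1 component.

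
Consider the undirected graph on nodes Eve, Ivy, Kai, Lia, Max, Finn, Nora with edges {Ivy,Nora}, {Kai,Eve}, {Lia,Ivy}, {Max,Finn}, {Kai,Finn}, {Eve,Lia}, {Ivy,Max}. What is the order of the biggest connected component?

Starting from Eve we can reach Eve, Ivy, Kai, Lia, Max, Finn, Nora. That is one component of size 7.
The largest has 7 vertices.

7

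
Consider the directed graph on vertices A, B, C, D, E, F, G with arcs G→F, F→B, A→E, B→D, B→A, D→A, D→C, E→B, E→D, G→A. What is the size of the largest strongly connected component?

4

{A, B, D, E} are all mutually reachable — one SCC of size 4.
{C} is an SCC by itself.
{G} is an SCC by itself.
{F} is an SCC by itself.
The largest has 4 vertices.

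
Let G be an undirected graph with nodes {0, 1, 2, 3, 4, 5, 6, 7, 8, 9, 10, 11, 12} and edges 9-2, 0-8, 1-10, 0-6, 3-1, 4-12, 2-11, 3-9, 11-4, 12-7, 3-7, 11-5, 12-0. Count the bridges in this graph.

6

The edges on the cycle 3-9-2-11-4-12-7-3 are not bridges since each lies on that cycle.
But removing 5-11 disconnects 5 from 11; removing 6-0 disconnects 6 from 0; removing 8-0 disconnects 8 from 0; removing 1-10 disconnects 1 from 10 — these are bridges.
In total 6 edges are bridges.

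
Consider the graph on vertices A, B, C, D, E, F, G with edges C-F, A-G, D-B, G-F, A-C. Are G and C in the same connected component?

Yes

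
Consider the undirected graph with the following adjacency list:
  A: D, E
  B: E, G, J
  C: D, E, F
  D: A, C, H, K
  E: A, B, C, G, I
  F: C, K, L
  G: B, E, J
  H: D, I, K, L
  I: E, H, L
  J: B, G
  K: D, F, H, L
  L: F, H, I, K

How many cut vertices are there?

1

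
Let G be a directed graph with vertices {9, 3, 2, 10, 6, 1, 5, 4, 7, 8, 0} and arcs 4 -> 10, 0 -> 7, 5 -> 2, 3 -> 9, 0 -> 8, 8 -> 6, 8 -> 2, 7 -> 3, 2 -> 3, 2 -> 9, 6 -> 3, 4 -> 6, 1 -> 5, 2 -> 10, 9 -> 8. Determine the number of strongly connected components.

7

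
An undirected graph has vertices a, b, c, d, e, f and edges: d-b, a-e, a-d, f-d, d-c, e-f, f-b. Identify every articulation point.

d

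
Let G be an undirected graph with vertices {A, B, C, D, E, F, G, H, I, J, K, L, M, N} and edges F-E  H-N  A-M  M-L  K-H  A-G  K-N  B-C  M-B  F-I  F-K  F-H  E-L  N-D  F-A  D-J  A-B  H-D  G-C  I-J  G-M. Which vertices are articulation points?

F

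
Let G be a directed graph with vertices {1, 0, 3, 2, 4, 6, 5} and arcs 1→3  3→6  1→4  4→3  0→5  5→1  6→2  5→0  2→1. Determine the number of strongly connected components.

2

{1, 2, 3, 4, 6} are all mutually reachable — one SCC of size 5.
{0, 5} are all mutually reachable — one SCC of size 2.
That gives 2 strongly connected components.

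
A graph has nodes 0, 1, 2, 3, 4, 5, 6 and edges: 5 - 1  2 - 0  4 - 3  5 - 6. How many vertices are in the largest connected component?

Starting from 3 we can reach 3, 4. That is one component of size 2.
Starting from 0 we can reach 0, 2. That is one component of size 2.
Starting from 1 we can reach 1, 5, 6. That is one component of size 3.
The largest has 3 vertices.

3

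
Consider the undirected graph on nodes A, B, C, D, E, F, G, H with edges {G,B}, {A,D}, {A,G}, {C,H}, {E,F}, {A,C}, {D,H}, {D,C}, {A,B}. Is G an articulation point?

No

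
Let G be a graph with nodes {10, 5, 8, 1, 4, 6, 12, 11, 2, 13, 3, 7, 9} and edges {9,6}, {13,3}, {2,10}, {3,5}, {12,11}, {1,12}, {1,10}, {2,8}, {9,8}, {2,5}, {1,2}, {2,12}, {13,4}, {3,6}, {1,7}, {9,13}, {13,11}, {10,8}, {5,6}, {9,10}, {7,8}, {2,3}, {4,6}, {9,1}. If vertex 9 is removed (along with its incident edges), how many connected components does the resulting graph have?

With 9 gone, the remaining components are: {1, 2, 3, 4, 5, 6, 7, 8, 10, 11, 12, 13}.
That is 1 component.

1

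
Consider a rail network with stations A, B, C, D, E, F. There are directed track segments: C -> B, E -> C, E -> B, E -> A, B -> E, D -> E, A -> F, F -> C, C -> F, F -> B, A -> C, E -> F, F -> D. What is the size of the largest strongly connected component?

6

{A, B, C, D, E, F} are all mutually reachable — one SCC of size 6.
The largest has 6 vertices.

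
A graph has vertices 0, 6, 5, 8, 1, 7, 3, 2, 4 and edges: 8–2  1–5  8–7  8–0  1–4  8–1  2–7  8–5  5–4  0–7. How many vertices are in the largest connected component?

7

6 is isolated — a component by itself.
3 is isolated — a component by itself.
Starting from 0 we can reach 0, 1, 2, 4, 5, 7, 8. That is one component of size 7.
The largest has 7 vertices.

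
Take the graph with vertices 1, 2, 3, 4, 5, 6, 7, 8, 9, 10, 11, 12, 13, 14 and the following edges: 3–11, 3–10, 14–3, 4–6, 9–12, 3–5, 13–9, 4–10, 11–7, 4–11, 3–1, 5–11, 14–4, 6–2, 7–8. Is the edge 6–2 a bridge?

Yes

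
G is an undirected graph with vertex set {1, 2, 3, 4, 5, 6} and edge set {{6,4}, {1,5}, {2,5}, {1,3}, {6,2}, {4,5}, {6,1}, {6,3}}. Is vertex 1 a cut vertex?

No

Deleting 1 leaves 1 component (was 1) (its neighbors 3, 5, 6 remain connected to each other), so 1 is not a cut vertex.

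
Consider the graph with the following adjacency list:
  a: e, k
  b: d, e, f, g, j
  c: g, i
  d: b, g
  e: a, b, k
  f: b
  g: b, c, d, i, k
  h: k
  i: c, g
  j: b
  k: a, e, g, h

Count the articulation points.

Removing b increases the component count from 1 to 3, so b is a cut vertex.
Removing g increases the component count from 1 to 2, so g is a cut vertex.
Removing k increases the component count from 1 to 2, so k is a cut vertex.
By contrast removing c leaves 1 component; it is not a cut vertex. No other vertex is a cut vertex either.

3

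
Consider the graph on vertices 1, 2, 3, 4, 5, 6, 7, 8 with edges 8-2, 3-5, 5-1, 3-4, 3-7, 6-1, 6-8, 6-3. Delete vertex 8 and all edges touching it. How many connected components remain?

With 8 gone, the remaining components are: {2}; {1, 3, 4, 5, 6, 7}.
That is 2 components.

2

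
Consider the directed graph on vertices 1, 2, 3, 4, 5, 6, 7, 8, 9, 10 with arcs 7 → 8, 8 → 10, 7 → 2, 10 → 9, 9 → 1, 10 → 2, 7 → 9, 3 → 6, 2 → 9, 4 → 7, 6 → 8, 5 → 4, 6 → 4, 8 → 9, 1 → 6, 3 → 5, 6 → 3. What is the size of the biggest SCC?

{1, 2, 3, 4, 5, 6, 7, 8, 9, 10} are all mutually reachable — one SCC of size 10.
The largest has 10 vertices.

10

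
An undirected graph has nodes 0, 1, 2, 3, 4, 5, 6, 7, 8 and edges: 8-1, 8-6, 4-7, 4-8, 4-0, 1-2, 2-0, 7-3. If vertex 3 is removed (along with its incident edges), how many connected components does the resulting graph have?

With 3 gone, the remaining components are: {5}; {0, 1, 2, 4, 6, 7, 8}.
That is 2 components.

2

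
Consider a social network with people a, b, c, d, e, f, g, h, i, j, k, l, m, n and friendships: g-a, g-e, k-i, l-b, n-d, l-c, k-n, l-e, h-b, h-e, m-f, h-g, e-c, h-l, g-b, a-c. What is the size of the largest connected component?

7

j is isolated — a component by itself.
Starting from f we can reach f, m. That is one component of size 2.
Starting from d we can reach d, i, k, n. That is one component of size 4.
Starting from a we can reach a, b, c, e, g, h, l. That is one component of size 7.
The largest has 7 vertices.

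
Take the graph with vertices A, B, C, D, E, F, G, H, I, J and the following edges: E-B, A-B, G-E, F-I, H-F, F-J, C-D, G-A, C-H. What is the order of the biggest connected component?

Starting from A we can reach A, B, E, G. That is one component of size 4.
Starting from C we can reach C, D, F, H, I, J. That is one component of size 6.
The largest has 6 vertices.

6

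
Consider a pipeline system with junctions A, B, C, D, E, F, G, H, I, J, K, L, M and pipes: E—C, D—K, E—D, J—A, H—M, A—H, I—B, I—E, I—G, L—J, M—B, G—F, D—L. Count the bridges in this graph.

The edges on the cycle I-E-D-L-J-A-H-M-B-I are not bridges since each lies on that cycle.
But removing G—F disconnects G from F; removing E—C disconnects E from C; removing D—K disconnects D from K; removing I—G disconnects I from G — these are bridges.
That makes 4 bridges.

4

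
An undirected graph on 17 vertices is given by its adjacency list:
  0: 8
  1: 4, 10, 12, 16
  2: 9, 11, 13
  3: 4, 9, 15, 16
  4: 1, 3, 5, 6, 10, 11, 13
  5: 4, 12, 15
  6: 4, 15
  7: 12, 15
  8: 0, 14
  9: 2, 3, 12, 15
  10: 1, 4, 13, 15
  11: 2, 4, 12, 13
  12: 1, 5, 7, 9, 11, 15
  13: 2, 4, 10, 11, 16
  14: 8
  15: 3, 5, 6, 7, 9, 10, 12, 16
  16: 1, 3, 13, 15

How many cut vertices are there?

1

Removing 8 increases the component count from 2 to 3, so 8 is a cut vertex.
By contrast removing 0 leaves 2 components; it is not a cut vertex. No other vertex is a cut vertex either.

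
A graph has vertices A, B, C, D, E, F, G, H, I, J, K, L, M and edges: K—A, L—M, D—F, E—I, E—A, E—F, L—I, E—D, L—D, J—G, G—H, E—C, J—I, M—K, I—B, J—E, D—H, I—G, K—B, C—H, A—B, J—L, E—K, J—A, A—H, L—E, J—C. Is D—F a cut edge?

After removing D—F, the path D-E-F still connects them, so the edge is not a bridge.

No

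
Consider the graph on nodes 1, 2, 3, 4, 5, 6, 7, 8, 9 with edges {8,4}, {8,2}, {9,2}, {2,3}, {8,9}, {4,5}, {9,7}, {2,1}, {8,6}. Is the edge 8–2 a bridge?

No

After removing 8–2, the path 8-9-2 still connects them, so the edge is not a bridge.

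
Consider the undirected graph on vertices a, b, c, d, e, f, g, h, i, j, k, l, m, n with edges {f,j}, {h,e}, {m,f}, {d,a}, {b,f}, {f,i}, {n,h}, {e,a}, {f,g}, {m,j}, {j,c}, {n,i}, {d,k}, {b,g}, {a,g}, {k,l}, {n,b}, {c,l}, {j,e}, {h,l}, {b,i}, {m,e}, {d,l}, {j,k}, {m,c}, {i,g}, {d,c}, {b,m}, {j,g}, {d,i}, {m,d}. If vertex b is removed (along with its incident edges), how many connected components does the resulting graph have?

With b gone, the remaining components are: {a, c, d, e, f, g, h, i, j, k, l, m, n}.
That is 1 component.

1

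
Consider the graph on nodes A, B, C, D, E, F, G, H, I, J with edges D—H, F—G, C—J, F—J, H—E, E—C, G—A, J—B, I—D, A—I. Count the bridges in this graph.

1

The edges on the cycle F-G-A-I-D-H-E-C-J-F are not bridges since each lies on that cycle.
But removing J—B disconnects J from B — this is a bridge.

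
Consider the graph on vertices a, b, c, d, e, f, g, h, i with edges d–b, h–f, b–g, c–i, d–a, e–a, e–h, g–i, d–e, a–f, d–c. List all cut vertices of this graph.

d

Removing d increases the component count from 1 to 2, so d is a cut vertex.
By contrast removing i leaves 1 component; it is not a cut vertex. No other vertex is a cut vertex either.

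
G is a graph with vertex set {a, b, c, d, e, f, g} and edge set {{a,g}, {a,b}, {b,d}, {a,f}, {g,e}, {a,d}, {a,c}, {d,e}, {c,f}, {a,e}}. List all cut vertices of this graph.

a

Removing a increases the component count from 1 to 2, so a is a cut vertex.
By contrast removing f leaves 1 component; it is not a cut vertex. No other vertex is a cut vertex either.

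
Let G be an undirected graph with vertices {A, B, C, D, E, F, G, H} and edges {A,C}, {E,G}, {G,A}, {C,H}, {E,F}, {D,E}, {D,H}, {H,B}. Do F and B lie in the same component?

From F we can reach A, B, C, D, E, F, G, H, which includes B.

Yes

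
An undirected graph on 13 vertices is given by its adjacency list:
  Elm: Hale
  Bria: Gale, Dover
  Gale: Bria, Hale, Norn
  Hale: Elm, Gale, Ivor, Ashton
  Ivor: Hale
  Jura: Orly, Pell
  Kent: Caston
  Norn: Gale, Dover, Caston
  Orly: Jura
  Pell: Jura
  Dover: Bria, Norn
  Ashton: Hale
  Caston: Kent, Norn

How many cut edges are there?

8

The edges on the cycle Bria-Dover-Norn-Gale-Bria are not bridges since each lies on that cycle.
But removing Gale-Hale disconnects Gale from Hale; removing Caston-Norn disconnects Caston from Norn; removing Hale-Ivor disconnects Hale from Ivor; removing Jura-Orly disconnects Jura from Orly — these are bridges.
In total 8 edges are bridges.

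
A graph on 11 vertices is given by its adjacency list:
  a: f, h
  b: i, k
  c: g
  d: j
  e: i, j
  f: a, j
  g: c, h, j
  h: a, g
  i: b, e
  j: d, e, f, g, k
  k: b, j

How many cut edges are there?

2

The edges on the cycle j-e-i-b-k-j are not bridges since each lies on that cycle.
But removing c-g disconnects c from g; removing j-d disconnects j from d — these are bridges.
That makes 2 bridges.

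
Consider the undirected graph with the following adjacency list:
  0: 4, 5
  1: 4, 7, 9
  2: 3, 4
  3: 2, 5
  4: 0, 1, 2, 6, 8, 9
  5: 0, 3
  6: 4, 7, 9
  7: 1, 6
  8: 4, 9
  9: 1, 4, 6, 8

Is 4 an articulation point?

Yes

Deleting 4 raises the number of components from 1 to 2, so 4 is a cut vertex.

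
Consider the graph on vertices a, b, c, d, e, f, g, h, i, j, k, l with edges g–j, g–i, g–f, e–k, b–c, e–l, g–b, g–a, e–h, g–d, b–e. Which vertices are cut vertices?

b, e, g

Removing b increases the component count from 1 to 3, so b is a cut vertex.
Removing e increases the component count from 1 to 4, so e is a cut vertex.
Removing g increases the component count from 1 to 6, so g is a cut vertex.
By contrast removing a leaves 1 component; it is not a cut vertex. No other vertex is a cut vertex either.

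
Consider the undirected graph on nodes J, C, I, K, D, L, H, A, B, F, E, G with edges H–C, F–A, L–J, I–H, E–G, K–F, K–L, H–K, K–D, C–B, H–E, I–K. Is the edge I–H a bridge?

After removing I–H, the path I-K-H still connects them, so the edge is not a bridge.

No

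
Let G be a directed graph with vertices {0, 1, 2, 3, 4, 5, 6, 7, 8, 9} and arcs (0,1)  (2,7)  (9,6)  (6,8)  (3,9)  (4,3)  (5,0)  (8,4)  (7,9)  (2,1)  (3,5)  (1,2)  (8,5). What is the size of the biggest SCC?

10

{0, 1, 2, 3, 4, 5, 6, 7, 8, 9} are all mutually reachable — one SCC of size 10.
The largest has 10 vertices.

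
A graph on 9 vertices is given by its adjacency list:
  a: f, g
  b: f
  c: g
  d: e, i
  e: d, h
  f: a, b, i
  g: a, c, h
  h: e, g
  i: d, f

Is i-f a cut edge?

No

After removing i-f, the path i-d-e-h-g-a-f still connects them, so the edge is not a bridge.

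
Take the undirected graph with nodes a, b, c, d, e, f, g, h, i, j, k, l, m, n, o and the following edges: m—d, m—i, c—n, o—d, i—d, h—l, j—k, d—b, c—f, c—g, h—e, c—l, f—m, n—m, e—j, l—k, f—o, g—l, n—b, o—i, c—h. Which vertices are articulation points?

Removing c increases the component count from 2 to 3, so c is a cut vertex.
By contrast removing i leaves 2 components; it is not a cut vertex. No other vertex is a cut vertex either.

c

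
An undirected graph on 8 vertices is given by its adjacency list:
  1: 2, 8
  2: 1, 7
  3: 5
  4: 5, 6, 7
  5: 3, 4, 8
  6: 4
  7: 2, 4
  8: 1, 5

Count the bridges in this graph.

2

The edges on the cycle 7-4-5-8-1-2-7 are not bridges since each lies on that cycle.
But removing 4-6 disconnects 4 from 6; removing 5-3 disconnects 5 from 3 — these are bridges.
That makes 2 bridges.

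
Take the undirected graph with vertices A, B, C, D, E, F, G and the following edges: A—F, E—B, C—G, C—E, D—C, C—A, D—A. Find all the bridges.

The edges on the cycle D-C-A-D are not bridges since each lies on that cycle.
But removing E—B disconnects E from B; removing C—E disconnects C from E; removing C—G disconnects C from G; removing A—F disconnects A from F — these are bridges.

A-F, B-E, C-E, C-G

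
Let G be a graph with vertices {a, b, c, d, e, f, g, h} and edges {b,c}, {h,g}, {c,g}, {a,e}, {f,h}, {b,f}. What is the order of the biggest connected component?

d is isolated — a component by itself.
Starting from a we can reach a, e. That is one component of size 2.
Starting from b we can reach b, c, f, g, h. That is one component of size 5.
The largest has 5 vertices.

5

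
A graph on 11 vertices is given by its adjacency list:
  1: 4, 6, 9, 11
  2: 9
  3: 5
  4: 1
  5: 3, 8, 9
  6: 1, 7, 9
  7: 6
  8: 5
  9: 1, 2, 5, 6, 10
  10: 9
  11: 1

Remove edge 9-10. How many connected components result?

2

Before removal there is 1 component.
9-10 is a bridge — removing it separates 9's side from 10's side.
After removal: 2 components.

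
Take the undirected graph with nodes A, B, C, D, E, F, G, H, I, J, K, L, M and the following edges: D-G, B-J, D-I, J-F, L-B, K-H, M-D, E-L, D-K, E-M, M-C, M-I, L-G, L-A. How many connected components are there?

Starting from A we can reach A, B, C, D, E, F, G, H, I, J, K, L, M. That is one component of size 13.
Total: 1 component.

1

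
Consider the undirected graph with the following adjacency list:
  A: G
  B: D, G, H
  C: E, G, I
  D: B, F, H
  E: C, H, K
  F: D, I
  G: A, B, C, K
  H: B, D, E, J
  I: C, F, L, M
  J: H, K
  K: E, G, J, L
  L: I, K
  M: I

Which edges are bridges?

A-G, I-M

The edges on the cycle I-C-G-K-L-I are not bridges since each lies on that cycle.
But removing G-A disconnects G from A; removing M-I disconnects M from I — these are bridges.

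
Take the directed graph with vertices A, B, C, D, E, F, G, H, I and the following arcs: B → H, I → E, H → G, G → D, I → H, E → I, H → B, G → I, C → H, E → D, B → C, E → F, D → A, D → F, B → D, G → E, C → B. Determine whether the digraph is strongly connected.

There is no directed path from A to E, so the graph is not strongly connected.

No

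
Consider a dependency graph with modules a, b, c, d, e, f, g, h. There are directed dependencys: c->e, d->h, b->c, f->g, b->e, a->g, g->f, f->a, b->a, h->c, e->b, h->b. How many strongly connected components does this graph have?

4

{a, f, g} are all mutually reachable — one SCC of size 3.
{b, c, e} are all mutually reachable — one SCC of size 3.
{d} is an SCC by itself.
{h} is an SCC by itself.
That gives 4 strongly connected components.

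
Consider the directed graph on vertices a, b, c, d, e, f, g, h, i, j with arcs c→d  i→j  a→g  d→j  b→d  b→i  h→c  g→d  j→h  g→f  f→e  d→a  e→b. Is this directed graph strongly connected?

Yes

From i we can reach every vertex (a, b, c, d, e, f, g, h, i, j), and every vertex can reach i (a, b, c, d, e, f, g, h, i, j). So the whole graph is one strongly connected component.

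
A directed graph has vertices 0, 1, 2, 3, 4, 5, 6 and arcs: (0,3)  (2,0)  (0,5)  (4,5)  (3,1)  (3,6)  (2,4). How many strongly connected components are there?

{3} is an SCC by itself.
{4} is an SCC by itself.
{1} is an SCC by itself.
{2} is an SCC by itself.
{6} is an SCC by itself.
(and 2 more singleton SCCs)
That gives 7 strongly connected components.

7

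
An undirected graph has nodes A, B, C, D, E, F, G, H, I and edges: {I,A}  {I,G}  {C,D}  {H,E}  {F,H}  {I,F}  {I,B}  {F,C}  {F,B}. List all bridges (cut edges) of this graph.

The edges on the cycle I-F-B-I are not bridges since each lies on that cycle.
But removing H—E disconnects H from E; removing I—A disconnects I from A; removing C—D disconnects C from D; removing F—C disconnects F from C — these are bridges.
In total 6 edges are bridges.

A-I, C-D, C-F, E-H, F-H, G-I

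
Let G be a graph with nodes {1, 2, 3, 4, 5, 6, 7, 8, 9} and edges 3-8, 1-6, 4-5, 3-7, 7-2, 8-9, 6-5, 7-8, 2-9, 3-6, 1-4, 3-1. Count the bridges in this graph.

0

The edges on the cycle 3-1-4-5-6-3 are not bridges since each lies on that cycle.
Every edge lies on some cycle, so there are no bridges.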